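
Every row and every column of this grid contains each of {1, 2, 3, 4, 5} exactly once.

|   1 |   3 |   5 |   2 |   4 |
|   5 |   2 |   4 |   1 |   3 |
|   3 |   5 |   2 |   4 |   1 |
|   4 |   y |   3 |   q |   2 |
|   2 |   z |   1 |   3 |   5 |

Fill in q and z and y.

q = 5, z = 4, y = 1

At (row 4, col 4): column 4 already has {1, 2, 3, 4}, so the value is 5.
At (row 4, col 2): row 4 already has {2, 3, 4, 5}, so the value is 1.
Cell (5,2): row 5 already has {1, 2, 3, 5} → 4.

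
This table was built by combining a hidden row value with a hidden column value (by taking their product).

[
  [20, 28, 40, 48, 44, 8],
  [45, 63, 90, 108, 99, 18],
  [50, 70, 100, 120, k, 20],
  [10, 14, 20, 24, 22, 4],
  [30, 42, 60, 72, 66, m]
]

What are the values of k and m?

Each row is a constant multiple of every other row — this is a multiplication table with the headers hidden.
Row 3 is 50/20 = 5/2 times row 1, so its entry in column 5 is 44 × 5/2 = 110.
Row 5 is 30/20 = 3/2 times row 1, so its entry in column 6 is 8 × 3/2 = 12.

k = 110, m = 12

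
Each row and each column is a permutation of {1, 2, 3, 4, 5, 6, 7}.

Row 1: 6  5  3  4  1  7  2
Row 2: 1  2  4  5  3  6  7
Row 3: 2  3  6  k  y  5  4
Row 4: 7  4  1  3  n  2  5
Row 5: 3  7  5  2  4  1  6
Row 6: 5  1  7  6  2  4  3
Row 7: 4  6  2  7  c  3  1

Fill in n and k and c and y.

n = 6, k = 1, c = 5, y = 7

Cell (3,4): column 4 already has {2, 3, 4, 5, 6, 7} → 1.
Cell (3,5): row 3 already has {1, 2, 3, 4, 5, 6} → 7.
At (row 7, col 5): row 7 already has {1, 2, 3, 4, 6, 7}, so the value is 5.
For row 4, column 5: row 4 already has {1, 2, 3, 4, 5, 7}; that leaves 6.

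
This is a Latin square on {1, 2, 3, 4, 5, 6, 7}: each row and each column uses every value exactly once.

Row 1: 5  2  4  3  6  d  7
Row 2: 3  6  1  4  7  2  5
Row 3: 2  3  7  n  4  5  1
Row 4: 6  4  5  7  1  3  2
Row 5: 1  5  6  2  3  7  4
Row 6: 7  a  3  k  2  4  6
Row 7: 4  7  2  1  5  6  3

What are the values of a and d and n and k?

a = 1, d = 1, n = 6, k = 5

Cell (3,4): row 3 already has {1, 2, 3, 4, 5, 7} → 6.
Cell (6,4): column 4 already has {1, 2, 3, 4, 6, 7} → 5.
Cell (6,2): row 6 already has {2, 3, 4, 5, 6, 7} → 1.
At (row 1, col 6): row 1 already has {2, 3, 4, 5, 6, 7}, so the value is 1.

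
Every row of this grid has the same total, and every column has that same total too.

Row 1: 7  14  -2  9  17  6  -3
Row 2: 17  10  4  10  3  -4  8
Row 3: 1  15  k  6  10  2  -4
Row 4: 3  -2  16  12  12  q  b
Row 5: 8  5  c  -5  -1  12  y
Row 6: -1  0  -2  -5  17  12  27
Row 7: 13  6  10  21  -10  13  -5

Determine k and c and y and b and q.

Rows 1 and 2 both sum to 48, so that's the common total.
The known cells in row 3 total 30, leaving 48 − 30 = 18 for the blank.
The known cells in column 3 total 44, leaving 48 − 44 = 4 for the blank.
The known cells in row 5 total 23, leaving 48 − 23 = 25 for the blank.
The known cells in column 7 total 48, leaving 48 − 48 = 0 for the blank.
The known cells in row 4 total 41, leaving 48 − 41 = 7 for the blank.

k = 18, c = 4, y = 25, b = 0, q = 7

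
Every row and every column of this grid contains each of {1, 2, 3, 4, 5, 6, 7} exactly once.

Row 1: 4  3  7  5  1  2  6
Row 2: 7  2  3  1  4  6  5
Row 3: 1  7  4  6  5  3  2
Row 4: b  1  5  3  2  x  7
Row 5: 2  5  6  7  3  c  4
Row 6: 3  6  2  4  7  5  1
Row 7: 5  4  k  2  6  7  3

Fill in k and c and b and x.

k = 1, c = 1, b = 6, x = 4

Cell (5,6): row 5 already has {2, 3, 4, 5, 6, 7} → 1.
For row 7, column 3: row 7 already has {2, 3, 4, 5, 6, 7}; that leaves 1.
At (row 4, col 6): column 6 already has {1, 2, 3, 5, 6, 7}, so the value is 4.
Cell (4,1): row 4 already has {1, 2, 3, 4, 5, 7} → 6.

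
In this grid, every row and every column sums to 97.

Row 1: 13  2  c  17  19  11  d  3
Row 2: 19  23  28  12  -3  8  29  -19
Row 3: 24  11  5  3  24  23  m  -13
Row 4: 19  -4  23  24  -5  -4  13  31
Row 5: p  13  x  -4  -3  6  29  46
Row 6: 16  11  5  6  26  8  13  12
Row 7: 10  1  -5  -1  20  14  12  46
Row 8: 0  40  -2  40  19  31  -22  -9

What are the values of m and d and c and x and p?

Column 1: 13 + 19 + 24 + 19 + 16 + 10 + 0 = 101, so its missing entry is 97 − 101 = -4.
Row 5: -4 + 13 − 4 − 3 + 6 + 29 + 46 = 83, so its missing entry is 97 − 83 = 14.
Column 3: 28 + 5 + 23 + 14 + 5 − 5 − 2 = 68, so its missing entry is 97 − 68 = 29.
Row 1: 13 + 2 + 29 + 17 + 19 + 11 + 3 = 94, so its missing entry is 97 − 94 = 3.
Row 3: 24 + 11 + 5 + 3 + 24 + 23 − 13 = 77, so its missing entry is 97 − 77 = 20.

m = 20, d = 3, c = 29, x = 14, p = -4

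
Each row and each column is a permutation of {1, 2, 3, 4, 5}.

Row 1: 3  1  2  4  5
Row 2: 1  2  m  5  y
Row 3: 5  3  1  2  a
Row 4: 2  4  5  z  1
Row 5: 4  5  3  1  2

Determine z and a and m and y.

z = 3, a = 4, m = 4, y = 3

For row 3, column 5: row 3 already has {1, 2, 3, 5}; that leaves 4.
At (row 2, col 3): column 3 already has {1, 2, 3, 5}, so the value is 4.
Cell (4,4): row 4 already has {1, 2, 4, 5} → 3.
At (row 2, col 5): row 2 already has {1, 2, 4, 5}, so the value is 3.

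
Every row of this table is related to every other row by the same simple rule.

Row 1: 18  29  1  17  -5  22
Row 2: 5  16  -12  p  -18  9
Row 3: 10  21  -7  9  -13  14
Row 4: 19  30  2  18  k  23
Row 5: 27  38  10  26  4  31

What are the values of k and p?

The difference between any two rows is the same in every column — this is an addition table with the headers hidden.
Row 4 minus row 1 is 2 − 1 = 1, so its entry in column 5 is -5 + 1 = -4.
Row 2 minus row 1 is -12 − 1 = -13, so its entry in column 4 is 17 + (-13) = 4.

k = -4, p = 4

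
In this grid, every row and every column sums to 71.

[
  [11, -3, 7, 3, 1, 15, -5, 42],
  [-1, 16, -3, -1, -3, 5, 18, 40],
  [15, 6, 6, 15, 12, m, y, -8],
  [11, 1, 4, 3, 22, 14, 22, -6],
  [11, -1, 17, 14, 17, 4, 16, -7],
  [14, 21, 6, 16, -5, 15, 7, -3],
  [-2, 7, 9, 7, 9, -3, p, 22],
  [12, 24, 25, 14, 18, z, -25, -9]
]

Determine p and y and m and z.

Row 7 has -2 + 7 + 9 + 7 + 9 − 3 + 22 = 49; the blank must be 71 − 49 = 22.
Row 8 has 12 + 24 + 25 + 14 + 18 − 25 − 9 = 59; the blank must be 71 − 59 = 12.
Column 6 has 15 + 5 + 14 + 4 + 15 − 3 + 12 = 62; the blank must be 71 − 62 = 9.
Row 3 has 15 + 6 + 6 + 15 + 12 + 9 − 8 = 55; the blank must be 71 − 55 = 16.

p = 22, y = 16, m = 9, z = 12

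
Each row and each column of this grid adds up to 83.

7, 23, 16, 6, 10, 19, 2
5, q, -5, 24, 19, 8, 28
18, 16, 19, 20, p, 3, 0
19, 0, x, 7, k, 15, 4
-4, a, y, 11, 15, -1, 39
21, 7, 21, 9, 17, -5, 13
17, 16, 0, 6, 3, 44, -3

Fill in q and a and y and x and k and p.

q = 4, a = 17, y = 6, x = 26, k = 12, p = 7

Row 3: 18 + 16 + 19 + 20 + 3 + 0 = 76, so its missing entry is 83 − 76 = 7.
Column 5: 10 + 19 + 7 + 15 + 17 + 3 = 71, so its missing entry is 83 − 71 = 12.
Row 2: 5 − 5 + 24 + 19 + 8 + 28 = 79, so its missing entry is 83 − 79 = 4.
Row 4: 19 + 0 + 7 + 12 + 15 + 4 = 57, so its missing entry is 83 − 57 = 26.
Column 3: 16 − 5 + 19 + 26 + 21 + 0 = 77, so its missing entry is 83 − 77 = 6.
Row 5: -4 + 6 + 11 + 15 − 1 + 39 = 66, so its missing entry is 83 − 66 = 17.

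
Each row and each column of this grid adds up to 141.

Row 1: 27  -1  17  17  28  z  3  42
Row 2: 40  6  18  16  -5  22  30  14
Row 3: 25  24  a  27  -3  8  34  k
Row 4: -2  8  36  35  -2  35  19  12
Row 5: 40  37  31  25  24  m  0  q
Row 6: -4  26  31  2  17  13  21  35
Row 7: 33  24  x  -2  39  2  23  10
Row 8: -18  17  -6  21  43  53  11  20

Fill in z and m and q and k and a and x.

z = 8, m = 0, q = -16, k = 24, a = 2, x = 12

Row 7 has 33 + 24 − 2 + 39 + 2 + 23 + 10 = 129; the blank must be 141 − 129 = 12.
Row 1 has 27 − 1 + 17 + 17 + 28 + 3 + 42 = 133; the blank must be 141 − 133 = 8.
Column 6 has 8 + 22 + 8 + 35 + 13 + 2 + 53 = 141; the blank must be 141 − 141 = 0.
Column 3 has 17 + 18 + 36 + 31 + 31 + 12 − 6 = 139; the blank must be 141 − 139 = 2.
Row 3 has 25 + 24 + 2 + 27 − 3 + 8 + 34 = 117; the blank must be 141 − 117 = 24.
Row 5 has 40 + 37 + 31 + 25 + 24 + 0 + 0 = 157; the blank must be 141 − 157 = -16.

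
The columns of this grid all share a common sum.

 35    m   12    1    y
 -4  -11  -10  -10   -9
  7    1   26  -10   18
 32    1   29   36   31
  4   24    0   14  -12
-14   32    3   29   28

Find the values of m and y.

Columns 1 and 3 both add up to 60, so every column sums to 60.
Column 2: -11 + 1 + 1 + 24 + 32 = 47, so the missing entry is 60 − 47 = 13.
Column 5: -9 + 18 + 31 − 12 + 28 = 56, so the missing entry is 60 − 56 = 4.

m = 13, y = 4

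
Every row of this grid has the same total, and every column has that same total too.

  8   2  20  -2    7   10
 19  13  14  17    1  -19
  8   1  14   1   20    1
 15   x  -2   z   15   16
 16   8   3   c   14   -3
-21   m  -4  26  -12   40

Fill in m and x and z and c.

m = 16, x = 5, z = -4, c = 7

Rows 1 and 2 both sum to 45, so that's the common total.
The known cells in row 6 total 29, leaving 45 − 29 = 16 for the blank.
The known cells in column 2 total 40, leaving 45 − 40 = 5 for the blank.
The known cells in row 4 total 49, leaving 45 − 49 = -4 for the blank.
The known cells in row 5 total 38, leaving 45 − 38 = 7 for the blank.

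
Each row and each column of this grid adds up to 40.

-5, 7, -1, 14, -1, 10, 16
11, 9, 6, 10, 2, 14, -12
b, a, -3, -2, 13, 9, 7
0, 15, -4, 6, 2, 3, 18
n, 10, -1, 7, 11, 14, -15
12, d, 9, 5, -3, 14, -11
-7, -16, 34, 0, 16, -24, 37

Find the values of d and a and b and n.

d = 14, a = 1, b = 15, n = 14

The known cells in row 5 total 26, leaving 40 − 26 = 14 for the blank.
The known cells in column 1 total 25, leaving 40 − 25 = 15 for the blank.
The known cells in row 3 total 39, leaving 40 − 39 = 1 for the blank.
The known cells in row 6 total 26, leaving 40 − 26 = 14 for the blank.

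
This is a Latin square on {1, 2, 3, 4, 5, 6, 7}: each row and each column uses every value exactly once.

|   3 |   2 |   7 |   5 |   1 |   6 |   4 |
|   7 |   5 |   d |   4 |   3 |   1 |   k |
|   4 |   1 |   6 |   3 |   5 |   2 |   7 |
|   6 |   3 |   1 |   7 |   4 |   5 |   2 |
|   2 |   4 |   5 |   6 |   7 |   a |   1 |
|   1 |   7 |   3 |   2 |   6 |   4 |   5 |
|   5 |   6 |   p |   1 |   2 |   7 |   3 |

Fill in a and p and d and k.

At (row 2, col 7): column 7 already has {1, 2, 3, 4, 5, 7}, so the value is 6.
For row 5, column 6: row 5 already has {1, 2, 4, 5, 6, 7}; that leaves 3.
Cell (2,3): row 2 already has {1, 3, 4, 5, 6, 7} → 2.
For row 7, column 3: row 7 already has {1, 2, 3, 5, 6, 7}; that leaves 4.

a = 3, p = 4, d = 2, k = 6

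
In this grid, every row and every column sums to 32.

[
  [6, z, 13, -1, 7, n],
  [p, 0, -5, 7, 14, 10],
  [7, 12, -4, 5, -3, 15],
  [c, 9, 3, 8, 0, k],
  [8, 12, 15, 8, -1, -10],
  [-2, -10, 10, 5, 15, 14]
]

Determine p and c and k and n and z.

The known cells in column 2 total 23, leaving 32 − 23 = 9 for the blank.
The known cells in row 1 total 34, leaving 32 − 34 = -2 for the blank.
The known cells in row 2 total 26, leaving 32 − 26 = 6 for the blank.
The known cells in column 1 total 25, leaving 32 − 25 = 7 for the blank.
The known cells in row 4 total 27, leaving 32 − 27 = 5 for the blank.

p = 6, c = 7, k = 5, n = -2, z = 9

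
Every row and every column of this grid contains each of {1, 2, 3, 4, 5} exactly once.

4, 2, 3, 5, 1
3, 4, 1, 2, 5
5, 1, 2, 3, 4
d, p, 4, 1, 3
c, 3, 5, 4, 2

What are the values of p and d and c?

Cell (4,2): column 2 already has {1, 2, 3, 4} → 5.
At (row 5, col 1): row 5 already has {2, 3, 4, 5}, so the value is 1.
Cell (4,1): row 4 already has {1, 3, 4, 5} → 2.

p = 5, d = 2, c = 1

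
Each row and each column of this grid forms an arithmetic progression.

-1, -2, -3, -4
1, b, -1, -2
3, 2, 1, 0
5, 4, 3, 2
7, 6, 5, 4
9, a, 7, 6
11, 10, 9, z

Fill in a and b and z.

a = 8, b = 0, z = 8

Along each row the entries change by -1 per step; down each column they change by 2.
Row 6: from 9 at column 1, stepping by -1 to column 2 gives 8.
Row 2: from 1 at column 1, stepping by -1 to column 2 gives 0.
Row 7: from 11 at column 1, stepping by -1 to column 4 gives 8.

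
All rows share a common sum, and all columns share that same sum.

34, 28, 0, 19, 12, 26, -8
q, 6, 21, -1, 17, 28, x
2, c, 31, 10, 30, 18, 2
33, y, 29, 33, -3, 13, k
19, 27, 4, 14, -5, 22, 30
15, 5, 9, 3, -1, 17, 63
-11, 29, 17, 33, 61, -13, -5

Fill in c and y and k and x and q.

c = 18, y = -2, k = 8, x = 21, q = 19

Rows 1 and 5 both sum to 111, so that's the common total.
The known cells in row 3 total 93, leaving 111 − 93 = 18 for the blank.
The known cells in column 2 total 113, leaving 111 − 113 = -2 for the blank.
The known cells in row 4 total 103, leaving 111 − 103 = 8 for the blank.
The known cells in column 1 total 92, leaving 111 − 92 = 19 for the blank.
The known cells in row 2 total 90, leaving 111 − 90 = 21 for the blank.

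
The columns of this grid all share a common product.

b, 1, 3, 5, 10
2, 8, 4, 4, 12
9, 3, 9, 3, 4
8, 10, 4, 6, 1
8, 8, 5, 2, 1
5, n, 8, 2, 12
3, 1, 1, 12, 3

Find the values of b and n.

b = 1, n = 9

Columns 4 and 5 each multiply to 17280, so every column has product 17280.
Column 1: 2×9×8×8×5×3 = 17280, so the missing entry is 17280 ÷ 17280 = 1.
Column 2: 1×8×3×10×8×1 = 1920, so the missing entry is 17280 ÷ 1920 = 9.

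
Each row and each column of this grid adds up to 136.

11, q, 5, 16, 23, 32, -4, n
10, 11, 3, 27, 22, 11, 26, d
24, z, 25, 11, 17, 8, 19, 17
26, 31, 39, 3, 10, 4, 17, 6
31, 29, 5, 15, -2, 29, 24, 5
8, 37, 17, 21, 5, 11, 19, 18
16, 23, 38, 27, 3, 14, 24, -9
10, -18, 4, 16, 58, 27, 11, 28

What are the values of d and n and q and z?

d = 26, n = 45, q = 8, z = 15

Row 2 has 10 + 11 + 3 + 27 + 22 + 11 + 26 = 110; the blank must be 136 − 110 = 26.
Column 8 has 26 + 17 + 6 + 5 + 18 − 9 + 28 = 91; the blank must be 136 − 91 = 45.
Row 1 has 11 + 5 + 16 + 23 + 32 − 4 + 45 = 128; the blank must be 136 − 128 = 8.
Row 3 has 24 + 25 + 11 + 17 + 8 + 19 + 17 = 121; the blank must be 136 − 121 = 15.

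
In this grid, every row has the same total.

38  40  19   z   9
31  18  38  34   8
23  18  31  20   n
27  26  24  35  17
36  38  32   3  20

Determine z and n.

z = 23, n = 37

The complete rows each total 129.
Row 1 is missing 129 − 106 = 23 (since 38 + 40 + 19 + 9 = 106).
Row 3 is missing 129 − 92 = 37 (since 23 + 18 + 31 + 20 = 92).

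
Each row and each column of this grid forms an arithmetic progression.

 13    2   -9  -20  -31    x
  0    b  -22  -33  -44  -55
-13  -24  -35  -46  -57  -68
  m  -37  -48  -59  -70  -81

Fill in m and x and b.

Along each row the entries change by -11 per step; down each column they change by -13.
Row 4: from -37 at column 2, stepping by -11 to column 1 gives -26.
Row 1: from 13 at column 1, stepping by -11 to column 6 gives -42.
Row 2: from 0 at column 1, stepping by -11 to column 2 gives -11.

m = -26, x = -42, b = -11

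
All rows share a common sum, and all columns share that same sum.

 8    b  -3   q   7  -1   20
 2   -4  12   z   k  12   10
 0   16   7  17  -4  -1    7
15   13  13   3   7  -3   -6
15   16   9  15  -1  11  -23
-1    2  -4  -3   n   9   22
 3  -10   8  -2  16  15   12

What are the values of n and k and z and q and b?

Rows 3 and 4 both sum to 42, so that's the common total.
Column 2 has -4 + 16 + 13 + 16 + 2 − 10 = 33; the blank must be 42 − 33 = 9.
Row 6 has -1 + 2 − 4 − 3 + 9 + 22 = 25; the blank must be 42 − 25 = 17.
Row 1 has 8 + 9 − 3 + 7 − 1 + 20 = 40; the blank must be 42 − 40 = 2.
Column 5 has 7 − 4 + 7 − 1 + 17 + 16 = 42; the blank must be 42 − 42 = 0.
Row 2 has 2 − 4 + 12 + 0 + 12 + 10 = 32; the blank must be 42 − 32 = 10.

n = 17, k = 0, z = 10, q = 2, b = 9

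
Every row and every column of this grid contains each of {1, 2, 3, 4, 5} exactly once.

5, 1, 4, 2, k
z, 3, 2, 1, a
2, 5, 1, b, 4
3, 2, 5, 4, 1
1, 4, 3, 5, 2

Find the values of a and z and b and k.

a = 5, z = 4, b = 3, k = 3

For row 2, column 1: column 1 already has {1, 2, 3, 5}; that leaves 4.
At (row 3, col 4): row 3 already has {1, 2, 4, 5}, so the value is 3.
At (row 1, col 5): row 1 already has {1, 2, 4, 5}, so the value is 3.
Cell (2,5): row 2 already has {1, 2, 3, 4} → 5.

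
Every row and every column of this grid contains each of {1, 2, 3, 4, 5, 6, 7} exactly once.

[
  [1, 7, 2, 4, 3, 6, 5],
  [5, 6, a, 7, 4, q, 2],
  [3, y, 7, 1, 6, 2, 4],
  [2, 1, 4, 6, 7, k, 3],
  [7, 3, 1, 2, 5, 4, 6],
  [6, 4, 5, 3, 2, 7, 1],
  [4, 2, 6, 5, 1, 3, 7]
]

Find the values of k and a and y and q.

k = 5, a = 3, y = 5, q = 1

Cell (2,3): column 3 already has {1, 2, 4, 5, 6, 7} → 3.
For row 3, column 2: row 3 already has {1, 2, 3, 4, 6, 7}; that leaves 5.
At (row 4, col 6): row 4 already has {1, 2, 3, 4, 6, 7}, so the value is 5.
For row 2, column 6: row 2 already has {2, 3, 4, 5, 6, 7}; that leaves 1.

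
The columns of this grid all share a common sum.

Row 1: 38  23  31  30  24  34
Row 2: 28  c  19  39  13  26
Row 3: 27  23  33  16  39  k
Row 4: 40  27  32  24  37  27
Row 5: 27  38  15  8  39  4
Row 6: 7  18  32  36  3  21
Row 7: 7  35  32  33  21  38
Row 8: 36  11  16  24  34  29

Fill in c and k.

c = 35, k = 31

The complete columns each total 210.
Column 2 is missing 210 − 175 = 35 (since 23 + 23 + 27 + 38 + 18 + 35 + 11 = 175).
Column 6 is missing 210 − 179 = 31 (since 34 + 26 + 27 + 4 + 21 + 38 + 29 = 179).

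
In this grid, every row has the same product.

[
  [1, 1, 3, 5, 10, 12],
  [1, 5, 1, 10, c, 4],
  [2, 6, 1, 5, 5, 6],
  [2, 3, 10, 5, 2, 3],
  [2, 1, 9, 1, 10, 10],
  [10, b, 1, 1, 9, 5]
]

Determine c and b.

Rows 4 and 5 each multiply to 1800, so every row has product 1800.
Row 2: 1×5×1×10×4 = 200, so the missing entry is 1800 ÷ 200 = 9.
Row 6: 10×1×1×9×5 = 450, so the missing entry is 1800 ÷ 450 = 4.

c = 9, b = 4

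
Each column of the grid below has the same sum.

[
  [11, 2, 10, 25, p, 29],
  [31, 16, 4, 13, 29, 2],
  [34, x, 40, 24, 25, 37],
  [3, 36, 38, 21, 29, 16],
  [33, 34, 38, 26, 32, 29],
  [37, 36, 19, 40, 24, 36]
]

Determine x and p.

x = 25, p = 10

Column 4 sums to 149 and so does column 6; that's the common total.
In column 2 the known cells total 124, leaving 149 − 124 = 25.
In column 5 the known cells total 139, leaving 149 − 139 = 10.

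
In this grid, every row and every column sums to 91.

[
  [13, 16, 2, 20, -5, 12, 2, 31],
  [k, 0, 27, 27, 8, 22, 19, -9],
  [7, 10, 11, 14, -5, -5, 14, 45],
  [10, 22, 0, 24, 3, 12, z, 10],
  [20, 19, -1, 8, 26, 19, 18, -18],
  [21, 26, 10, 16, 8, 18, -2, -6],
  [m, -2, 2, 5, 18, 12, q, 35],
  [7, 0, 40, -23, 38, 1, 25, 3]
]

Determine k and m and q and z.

k = -3, m = 16, q = 5, z = 10

The known cells in row 2 total 94, leaving 91 − 94 = -3 for the blank.
The known cells in row 4 total 81, leaving 91 − 81 = 10 for the blank.
The known cells in column 7 total 86, leaving 91 − 86 = 5 for the blank.
The known cells in row 7 total 75, leaving 91 − 75 = 16 for the blank.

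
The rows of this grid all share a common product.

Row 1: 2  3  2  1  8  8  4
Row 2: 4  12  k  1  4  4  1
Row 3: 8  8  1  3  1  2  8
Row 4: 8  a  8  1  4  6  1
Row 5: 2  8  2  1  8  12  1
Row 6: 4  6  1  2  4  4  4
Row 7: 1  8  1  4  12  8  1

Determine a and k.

a = 2, k = 4

Rows 1 and 7 each multiply to 3072, so every row has product 3072.
Row 4: 8×8×1×4×6×1 = 1536, so the missing entry is 3072 ÷ 1536 = 2.
Row 2: 4×12×1×4×4×1 = 768, so the missing entry is 3072 ÷ 768 = 4.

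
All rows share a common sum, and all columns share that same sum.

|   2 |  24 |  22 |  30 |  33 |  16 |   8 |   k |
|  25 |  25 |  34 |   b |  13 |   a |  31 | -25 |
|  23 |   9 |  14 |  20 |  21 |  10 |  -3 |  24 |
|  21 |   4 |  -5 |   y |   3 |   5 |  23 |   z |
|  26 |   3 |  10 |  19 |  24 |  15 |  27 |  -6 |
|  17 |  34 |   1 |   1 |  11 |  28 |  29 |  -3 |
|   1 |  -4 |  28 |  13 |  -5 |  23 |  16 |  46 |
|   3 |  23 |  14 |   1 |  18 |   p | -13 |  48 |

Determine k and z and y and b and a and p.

Rows 3 and 5 both sum to 118, so that's the common total.
Row 1: 2 + 24 + 22 + 30 + 33 + 16 + 8 = 135, so its missing entry is 118 − 135 = -17.
Column 8: -17 − 25 + 24 − 6 − 3 + 46 + 48 = 67, so its missing entry is 118 − 67 = 51.
Row 4: 21 + 4 − 5 + 3 + 5 + 23 + 51 = 102, so its missing entry is 118 − 102 = 16.
Row 8: 3 + 23 + 14 + 1 + 18 − 13 + 48 = 94, so its missing entry is 118 − 94 = 24.
Column 6: 16 + 10 + 5 + 15 + 28 + 23 + 24 = 121, so its missing entry is 118 − 121 = -3.
Row 2: 25 + 25 + 34 + 13 − 3 + 31 − 25 = 100, so its missing entry is 118 − 100 = 18.

k = -17, z = 51, y = 16, b = 18, a = -3, p = 24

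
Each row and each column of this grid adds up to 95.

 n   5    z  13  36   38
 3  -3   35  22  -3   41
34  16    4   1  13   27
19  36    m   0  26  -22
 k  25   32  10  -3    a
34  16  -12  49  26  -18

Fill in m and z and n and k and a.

Column 6: 38 + 41 + 27 − 22 − 18 = 66, so its missing entry is 95 − 66 = 29.
Row 5: 25 + 32 + 10 − 3 + 29 = 93, so its missing entry is 95 − 93 = 2.
Column 1: 3 + 34 + 19 + 2 + 34 = 92, so its missing entry is 95 − 92 = 3.
Row 1: 3 + 5 + 13 + 36 + 38 = 95, so its missing entry is 95 − 95 = 0.
Row 4: 19 + 36 + 0 + 26 − 22 = 59, so its missing entry is 95 − 59 = 36.

m = 36, z = 0, n = 3, k = 2, a = 29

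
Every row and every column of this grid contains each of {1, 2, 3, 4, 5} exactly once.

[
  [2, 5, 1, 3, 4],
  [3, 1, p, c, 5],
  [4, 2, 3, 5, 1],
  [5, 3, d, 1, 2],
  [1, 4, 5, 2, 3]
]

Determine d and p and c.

d = 4, p = 2, c = 4

At (row 4, col 3): row 4 already has {1, 2, 3, 5}, so the value is 4.
At (row 2, col 3): column 3 already has {1, 3, 4, 5}, so the value is 2.
At (row 2, col 4): row 2 already has {1, 2, 3, 5}, so the value is 4.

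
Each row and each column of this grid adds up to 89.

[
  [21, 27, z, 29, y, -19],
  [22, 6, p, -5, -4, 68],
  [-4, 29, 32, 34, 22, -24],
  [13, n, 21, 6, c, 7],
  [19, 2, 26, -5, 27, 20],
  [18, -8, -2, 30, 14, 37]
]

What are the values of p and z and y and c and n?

p = 2, z = 10, y = 21, c = 9, n = 33

The known cells in row 2 total 87, leaving 89 − 87 = 2 for the blank.
The known cells in column 2 total 56, leaving 89 − 56 = 33 for the blank.
The known cells in row 4 total 80, leaving 89 − 80 = 9 for the blank.
The known cells in column 5 total 68, leaving 89 − 68 = 21 for the blank.
The known cells in row 1 total 79, leaving 89 − 79 = 10 for the blank.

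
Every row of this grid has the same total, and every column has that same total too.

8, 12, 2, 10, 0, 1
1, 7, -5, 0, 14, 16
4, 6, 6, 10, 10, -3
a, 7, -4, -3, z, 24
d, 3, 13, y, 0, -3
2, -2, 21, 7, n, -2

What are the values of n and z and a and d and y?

n = 7, z = 2, a = 7, d = 11, y = 9

Rows 1 and 2 both sum to 33, so that's the common total.
The known cells in column 4 total 24, leaving 33 − 24 = 9 for the blank.
The known cells in row 5 total 22, leaving 33 − 22 = 11 for the blank.
The known cells in row 6 total 26, leaving 33 − 26 = 7 for the blank.
The known cells in column 5 total 31, leaving 33 − 31 = 2 for the blank.
The known cells in row 4 total 26, leaving 33 − 26 = 7 for the blank.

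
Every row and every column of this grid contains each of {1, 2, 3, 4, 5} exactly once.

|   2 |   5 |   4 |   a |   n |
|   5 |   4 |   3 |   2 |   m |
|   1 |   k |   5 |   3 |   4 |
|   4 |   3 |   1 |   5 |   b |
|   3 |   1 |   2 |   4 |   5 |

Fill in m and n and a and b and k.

Cell (4,5): row 4 already has {1, 3, 4, 5} → 2.
For row 3, column 2: row 3 already has {1, 3, 4, 5}; that leaves 2.
At (row 1, col 4): column 4 already has {2, 3, 4, 5}, so the value is 1.
For row 1, column 5: row 1 already has {1, 2, 4, 5}; that leaves 3.
Cell (2,5): row 2 already has {2, 3, 4, 5} → 1.

m = 1, n = 3, a = 1, b = 2, k = 2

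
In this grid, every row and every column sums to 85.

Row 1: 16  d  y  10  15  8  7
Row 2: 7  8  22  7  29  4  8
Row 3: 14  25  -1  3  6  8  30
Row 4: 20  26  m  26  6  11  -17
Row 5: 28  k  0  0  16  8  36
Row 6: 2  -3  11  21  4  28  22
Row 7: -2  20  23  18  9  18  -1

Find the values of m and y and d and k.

m = 13, y = 17, d = 12, k = -3

Row 4 has 20 + 26 + 26 + 6 + 11 − 17 = 72; the blank must be 85 − 72 = 13.
Row 5 has 28 + 0 + 0 + 16 + 8 + 36 = 88; the blank must be 85 − 88 = -3.
Column 2 has 8 + 25 + 26 − 3 − 3 + 20 = 73; the blank must be 85 − 73 = 12.
Row 1 has 16 + 12 + 10 + 15 + 8 + 7 = 68; the blank must be 85 − 68 = 17.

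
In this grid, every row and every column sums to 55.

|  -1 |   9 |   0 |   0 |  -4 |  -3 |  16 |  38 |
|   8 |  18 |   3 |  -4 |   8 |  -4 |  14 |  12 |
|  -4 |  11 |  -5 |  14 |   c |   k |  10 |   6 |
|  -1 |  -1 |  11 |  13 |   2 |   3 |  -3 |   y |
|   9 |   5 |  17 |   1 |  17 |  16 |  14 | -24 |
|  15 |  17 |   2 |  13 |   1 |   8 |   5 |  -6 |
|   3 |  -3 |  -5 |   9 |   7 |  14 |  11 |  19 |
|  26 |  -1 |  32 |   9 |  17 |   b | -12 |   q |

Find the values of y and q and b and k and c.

y = 31, q = -21, b = 5, k = 16, c = 7

Column 5 has -4 + 8 + 2 + 17 + 1 + 7 + 17 = 48; the blank must be 55 − 48 = 7.
Row 4 has -1 − 1 + 11 + 13 + 2 + 3 − 3 = 24; the blank must be 55 − 24 = 31.
Column 8 has 38 + 12 + 6 + 31 − 24 − 6 + 19 = 76; the blank must be 55 − 76 = -21.
Row 8 has 26 − 1 + 32 + 9 + 17 − 12 − 21 = 50; the blank must be 55 − 50 = 5.
Row 3 has -4 + 11 − 5 + 14 + 7 + 10 + 6 = 39; the blank must be 55 − 39 = 16.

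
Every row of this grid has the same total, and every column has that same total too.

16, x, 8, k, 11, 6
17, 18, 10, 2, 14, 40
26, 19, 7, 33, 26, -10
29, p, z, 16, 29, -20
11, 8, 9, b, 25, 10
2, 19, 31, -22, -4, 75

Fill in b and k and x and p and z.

Rows 2 and 3 both sum to 101, so that's the common total.
The known cells in row 5 total 63, leaving 101 − 63 = 38 for the blank.
The known cells in column 4 total 67, leaving 101 − 67 = 34 for the blank.
The known cells in row 1 total 75, leaving 101 − 75 = 26 for the blank.
The known cells in column 2 total 90, leaving 101 − 90 = 11 for the blank.
The known cells in row 4 total 65, leaving 101 − 65 = 36 for the blank.

b = 38, k = 34, x = 26, p = 11, z = 36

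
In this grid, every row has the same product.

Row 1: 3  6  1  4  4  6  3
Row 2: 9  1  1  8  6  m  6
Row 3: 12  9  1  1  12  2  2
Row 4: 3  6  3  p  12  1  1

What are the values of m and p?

Rows 1 and 3 each multiply to 5184, so every row has product 5184.
Row 2: 9×1×1×8×6×6 = 2592, so the missing entry is 5184 ÷ 2592 = 2.
Row 4: 3×6×3×12×1×1 = 648, so the missing entry is 5184 ÷ 648 = 8.

m = 2, p = 8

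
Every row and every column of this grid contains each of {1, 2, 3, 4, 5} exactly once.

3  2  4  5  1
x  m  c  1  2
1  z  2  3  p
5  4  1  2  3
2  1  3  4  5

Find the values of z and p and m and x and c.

z = 5, p = 4, m = 3, x = 4, c = 5

For row 3, column 5: column 5 already has {1, 2, 3, 5}; that leaves 4.
For row 2, column 3: column 3 already has {1, 2, 3, 4}; that leaves 5.
Cell (3,2): row 3 already has {1, 2, 3, 4} → 5.
For row 2, column 2: column 2 already has {1, 2, 4, 5}; that leaves 3.
At (row 2, col 1): row 2 already has {1, 2, 3, 5}, so the value is 4.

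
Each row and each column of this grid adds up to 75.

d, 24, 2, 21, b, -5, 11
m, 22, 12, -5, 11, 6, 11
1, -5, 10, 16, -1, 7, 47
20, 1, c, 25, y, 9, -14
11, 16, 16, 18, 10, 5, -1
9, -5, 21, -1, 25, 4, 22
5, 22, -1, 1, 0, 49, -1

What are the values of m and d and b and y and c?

Row 2: 22 + 12 − 5 + 11 + 6 + 11 = 57, so its missing entry is 75 − 57 = 18.
Column 1: 18 + 1 + 20 + 11 + 9 + 5 = 64, so its missing entry is 75 − 64 = 11.
Row 1: 11 + 24 + 2 + 21 − 5 + 11 = 64, so its missing entry is 75 − 64 = 11.
Column 5: 11 + 11 − 1 + 10 + 25 + 0 = 56, so its missing entry is 75 − 56 = 19.
Row 4: 20 + 1 + 25 + 19 + 9 − 14 = 60, so its missing entry is 75 − 60 = 15.

m = 18, d = 11, b = 11, y = 19, c = 15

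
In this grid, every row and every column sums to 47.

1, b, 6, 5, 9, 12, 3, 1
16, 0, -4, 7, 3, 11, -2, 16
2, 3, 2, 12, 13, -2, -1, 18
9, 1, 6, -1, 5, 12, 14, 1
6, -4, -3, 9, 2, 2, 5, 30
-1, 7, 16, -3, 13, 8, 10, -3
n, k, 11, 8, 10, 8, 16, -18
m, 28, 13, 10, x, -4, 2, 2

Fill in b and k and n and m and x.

b = 10, k = 2, n = 10, m = 4, x = -8

The known cells in row 1 total 37, leaving 47 − 37 = 10 for the blank.
The known cells in column 5 total 55, leaving 47 − 55 = -8 for the blank.
The known cells in column 2 total 45, leaving 47 − 45 = 2 for the blank.
The known cells in row 8 total 43, leaving 47 − 43 = 4 for the blank.
The known cells in row 7 total 37, leaving 47 − 37 = 10 for the blank.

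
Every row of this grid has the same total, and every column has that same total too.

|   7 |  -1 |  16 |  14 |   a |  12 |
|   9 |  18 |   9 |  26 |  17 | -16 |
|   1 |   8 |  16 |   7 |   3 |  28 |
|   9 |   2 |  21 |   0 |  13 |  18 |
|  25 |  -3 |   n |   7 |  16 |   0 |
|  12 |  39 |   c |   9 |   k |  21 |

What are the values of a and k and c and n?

a = 15, k = -1, c = -17, n = 18

Rows 2 and 3 both sum to 63, so that's the common total.
Row 1 has 7 − 1 + 16 + 14 + 12 = 48; the blank must be 63 − 48 = 15.
Column 5 has 15 + 17 + 3 + 13 + 16 = 64; the blank must be 63 − 64 = -1.
Row 5 has 25 − 3 + 7 + 16 + 0 = 45; the blank must be 63 − 45 = 18.
Row 6 has 12 + 39 + 9 − 1 + 21 = 80; the blank must be 63 − 80 = -17.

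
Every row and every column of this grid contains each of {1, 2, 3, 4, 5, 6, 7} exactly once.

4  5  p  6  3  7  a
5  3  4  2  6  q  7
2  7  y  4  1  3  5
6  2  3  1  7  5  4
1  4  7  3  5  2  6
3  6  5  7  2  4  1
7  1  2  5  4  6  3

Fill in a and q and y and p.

a = 2, q = 1, y = 6, p = 1

Cell (2,6): row 2 already has {2, 3, 4, 5, 6, 7} → 1.
Cell (1,7): column 7 already has {1, 3, 4, 5, 6, 7} → 2.
At (row 1, col 3): row 1 already has {2, 3, 4, 5, 6, 7}, so the value is 1.
At (row 3, col 3): row 3 already has {1, 2, 3, 4, 5, 7}, so the value is 6.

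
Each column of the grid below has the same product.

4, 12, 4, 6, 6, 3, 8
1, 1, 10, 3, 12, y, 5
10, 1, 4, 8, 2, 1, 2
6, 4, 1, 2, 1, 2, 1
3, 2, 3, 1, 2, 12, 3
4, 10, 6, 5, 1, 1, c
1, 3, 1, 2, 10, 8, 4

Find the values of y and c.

y = 5, c = 3

Columns 2 and 3 each multiply to 2880, so every column has product 2880.
Column 6: 3×1×2×12×1×8 = 576, so the missing entry is 2880 ÷ 576 = 5.
Column 7: 8×5×2×1×3×4 = 960, so the missing entry is 2880 ÷ 960 = 3.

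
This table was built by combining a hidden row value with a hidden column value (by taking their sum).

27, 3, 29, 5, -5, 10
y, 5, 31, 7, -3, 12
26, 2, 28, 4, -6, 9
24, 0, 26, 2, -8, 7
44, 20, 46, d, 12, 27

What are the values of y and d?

The difference between any two rows is the same in every column — this is an addition table with the headers hidden.
Row 2 minus row 1 is 5 − 3 = 2, so its entry in column 1 is 27 + 2 = 29.
Row 5 minus row 1 is 20 − 3 = 17, so its entry in column 4 is 5 + 17 = 22.

y = 29, d = 22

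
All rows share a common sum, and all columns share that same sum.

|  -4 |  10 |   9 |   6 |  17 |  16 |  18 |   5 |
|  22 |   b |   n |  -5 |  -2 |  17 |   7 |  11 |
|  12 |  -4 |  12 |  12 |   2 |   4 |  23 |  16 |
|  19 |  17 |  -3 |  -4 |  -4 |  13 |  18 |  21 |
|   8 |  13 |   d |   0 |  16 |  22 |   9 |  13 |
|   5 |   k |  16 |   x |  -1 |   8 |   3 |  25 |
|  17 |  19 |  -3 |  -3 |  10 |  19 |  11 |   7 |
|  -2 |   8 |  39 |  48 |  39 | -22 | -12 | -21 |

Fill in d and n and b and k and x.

Rows 1 and 3 both sum to 77, so that's the common total.
Row 5: 8 + 13 + 0 + 16 + 22 + 9 + 13 = 81, so its missing entry is 77 − 81 = -4.
Column 3: 9 + 12 − 3 − 4 + 16 − 3 + 39 = 66, so its missing entry is 77 − 66 = 11.
Row 2: 22 + 11 − 5 − 2 + 17 + 7 + 11 = 61, so its missing entry is 77 − 61 = 16.
Column 2: 10 + 16 − 4 + 17 + 13 + 19 + 8 = 79, so its missing entry is 77 − 79 = -2.
Row 6: 5 − 2 + 16 − 1 + 8 + 3 + 25 = 54, so its missing entry is 77 − 54 = 23.

d = -4, n = 11, b = 16, k = -2, x = 23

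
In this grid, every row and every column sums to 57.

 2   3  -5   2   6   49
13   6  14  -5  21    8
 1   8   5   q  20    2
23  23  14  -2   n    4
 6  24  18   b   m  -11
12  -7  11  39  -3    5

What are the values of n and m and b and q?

n = -5, m = 18, b = 2, q = 21

The known cells in row 3 total 36, leaving 57 − 36 = 21 for the blank.
The known cells in row 4 total 62, leaving 57 − 62 = -5 for the blank.
The known cells in column 5 total 39, leaving 57 − 39 = 18 for the blank.
The known cells in row 5 total 55, leaving 57 − 55 = 2 for the blank.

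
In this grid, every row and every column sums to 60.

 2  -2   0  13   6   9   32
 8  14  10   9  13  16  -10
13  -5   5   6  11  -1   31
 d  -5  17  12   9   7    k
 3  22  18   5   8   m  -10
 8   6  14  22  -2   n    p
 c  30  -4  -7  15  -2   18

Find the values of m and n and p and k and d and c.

Row 7: 30 − 4 − 7 + 15 − 2 + 18 = 50, so its missing entry is 60 − 50 = 10.
Column 1: 2 + 8 + 13 + 3 + 8 + 10 = 44, so its missing entry is 60 − 44 = 16.
Row 5: 3 + 22 + 18 + 5 + 8 − 10 = 46, so its missing entry is 60 − 46 = 14.
Column 6: 9 + 16 − 1 + 7 + 14 − 2 = 43, so its missing entry is 60 − 43 = 17.
Row 6: 8 + 6 + 14 + 22 − 2 + 17 = 65, so its missing entry is 60 − 65 = -5.
Row 4: 16 − 5 + 17 + 12 + 9 + 7 = 56, so its missing entry is 60 − 56 = 4.

m = 14, n = 17, p = -5, k = 4, d = 16, c = 10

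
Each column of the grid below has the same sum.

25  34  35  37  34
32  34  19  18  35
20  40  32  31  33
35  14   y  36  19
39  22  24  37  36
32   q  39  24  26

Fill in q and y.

Columns 1 and 4 both add up to 183, so every column sums to 183.
Column 2: 34 + 34 + 40 + 14 + 22 = 144, so the missing entry is 183 − 144 = 39.
Column 3: 35 + 19 + 32 + 24 + 39 = 149, so the missing entry is 183 − 149 = 34.

q = 39, y = 34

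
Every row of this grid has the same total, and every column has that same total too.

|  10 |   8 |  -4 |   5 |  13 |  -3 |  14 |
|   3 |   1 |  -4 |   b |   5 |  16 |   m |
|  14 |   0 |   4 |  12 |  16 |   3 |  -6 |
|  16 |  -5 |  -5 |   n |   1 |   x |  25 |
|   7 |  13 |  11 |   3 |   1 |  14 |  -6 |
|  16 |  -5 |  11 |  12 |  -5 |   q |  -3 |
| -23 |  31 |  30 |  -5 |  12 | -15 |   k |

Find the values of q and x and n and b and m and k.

Rows 1 and 3 both sum to 43, so that's the common total.
Row 6: 16 − 5 + 11 + 12 − 5 − 3 = 26, so its missing entry is 43 − 26 = 17.
Row 7: -23 + 31 + 30 − 5 + 12 − 15 = 30, so its missing entry is 43 − 30 = 13.
Column 7: 14 − 6 + 25 − 6 − 3 + 13 = 37, so its missing entry is 43 − 37 = 6.
Row 2: 3 + 1 − 4 + 5 + 16 + 6 = 27, so its missing entry is 43 − 27 = 16.
Column 4: 5 + 16 + 12 + 3 + 12 − 5 = 43, so its missing entry is 43 − 43 = 0.
Row 4: 16 − 5 − 5 + 0 + 1 + 25 = 32, so its missing entry is 43 − 32 = 11.

q = 17, x = 11, n = 0, b = 16, m = 6, k = 13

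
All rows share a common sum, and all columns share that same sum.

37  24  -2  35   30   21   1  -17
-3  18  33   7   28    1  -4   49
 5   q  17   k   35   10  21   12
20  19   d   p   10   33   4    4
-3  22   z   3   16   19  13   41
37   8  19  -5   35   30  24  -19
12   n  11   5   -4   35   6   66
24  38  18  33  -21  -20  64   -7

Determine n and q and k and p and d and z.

n = -2, q = 2, k = 27, p = 24, d = 15, z = 18

Rows 1 and 2 both sum to 129, so that's the common total.
Row 7: 12 + 11 + 5 − 4 + 35 + 6 + 66 = 131, so its missing entry is 129 − 131 = -2.
Column 2: 24 + 18 + 19 + 22 + 8 − 2 + 38 = 127, so its missing entry is 129 − 127 = 2.
Row 5: -3 + 22 + 3 + 16 + 19 + 13 + 41 = 111, so its missing entry is 129 − 111 = 18.
Row 3: 5 + 2 + 17 + 35 + 10 + 21 + 12 = 102, so its missing entry is 129 − 102 = 27.
Column 4: 35 + 7 + 27 + 3 − 5 + 5 + 33 = 105, so its missing entry is 129 − 105 = 24.
Row 4: 20 + 19 + 24 + 10 + 33 + 4 + 4 = 114, so its missing entry is 129 − 114 = 15.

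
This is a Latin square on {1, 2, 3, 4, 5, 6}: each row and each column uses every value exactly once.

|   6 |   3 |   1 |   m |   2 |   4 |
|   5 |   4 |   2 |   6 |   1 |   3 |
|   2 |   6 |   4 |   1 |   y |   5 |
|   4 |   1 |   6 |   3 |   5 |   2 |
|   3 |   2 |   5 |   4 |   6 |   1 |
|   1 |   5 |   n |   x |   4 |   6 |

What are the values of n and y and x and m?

For row 3, column 5: row 3 already has {1, 2, 4, 5, 6}; that leaves 3.
For row 1, column 4: row 1 already has {1, 2, 3, 4, 6}; that leaves 5.
Cell (6,4): column 4 already has {1, 3, 4, 5, 6} → 2.
Cell (6,3): row 6 already has {1, 2, 4, 5, 6} → 3.

n = 3, y = 3, x = 2, m = 5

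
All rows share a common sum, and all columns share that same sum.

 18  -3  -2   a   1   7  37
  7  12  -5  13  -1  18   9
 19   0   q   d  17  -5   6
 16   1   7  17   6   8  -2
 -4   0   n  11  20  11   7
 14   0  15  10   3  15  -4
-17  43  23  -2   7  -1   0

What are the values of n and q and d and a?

n = 8, q = 7, d = 9, a = -5

Rows 2 and 4 both sum to 53, so that's the common total.
The known cells in row 1 total 58, leaving 53 − 58 = -5 for the blank.
The known cells in column 4 total 44, leaving 53 − 44 = 9 for the blank.
The known cells in row 5 total 45, leaving 53 − 45 = 8 for the blank.
The known cells in row 3 total 46, leaving 53 − 46 = 7 for the blank.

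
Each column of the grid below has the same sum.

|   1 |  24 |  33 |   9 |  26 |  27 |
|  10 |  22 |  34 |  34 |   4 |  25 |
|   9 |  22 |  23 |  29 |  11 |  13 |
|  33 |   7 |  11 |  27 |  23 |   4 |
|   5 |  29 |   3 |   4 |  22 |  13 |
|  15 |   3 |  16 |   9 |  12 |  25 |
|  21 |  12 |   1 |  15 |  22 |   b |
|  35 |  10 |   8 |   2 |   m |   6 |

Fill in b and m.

b = 16, m = 9

Column 1 sums to 129 and so does column 2; that's the common total.
In column 6 the known cells total 113, leaving 129 − 113 = 16.
In column 5 the known cells total 120, leaving 129 − 120 = 9.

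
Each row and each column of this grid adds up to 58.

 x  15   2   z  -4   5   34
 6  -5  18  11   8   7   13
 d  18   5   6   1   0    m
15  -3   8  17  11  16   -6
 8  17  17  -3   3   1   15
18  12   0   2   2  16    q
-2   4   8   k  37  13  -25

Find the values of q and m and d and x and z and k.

q = 8, m = 19, d = 9, x = 4, z = 2, k = 23

Row 6: 18 + 12 + 0 + 2 + 2 + 16 = 50, so its missing entry is 58 − 50 = 8.
Column 7: 34 + 13 − 6 + 15 + 8 − 25 = 39, so its missing entry is 58 − 39 = 19.
Row 3: 18 + 5 + 6 + 1 + 0 + 19 = 49, so its missing entry is 58 − 49 = 9.
Column 1: 6 + 9 + 15 + 8 + 18 − 2 = 54, so its missing entry is 58 − 54 = 4.
Row 1: 4 + 15 + 2 − 4 + 5 + 34 = 56, so its missing entry is 58 − 56 = 2.
Row 7: -2 + 4 + 8 + 37 + 13 − 25 = 35, so its missing entry is 58 − 35 = 23.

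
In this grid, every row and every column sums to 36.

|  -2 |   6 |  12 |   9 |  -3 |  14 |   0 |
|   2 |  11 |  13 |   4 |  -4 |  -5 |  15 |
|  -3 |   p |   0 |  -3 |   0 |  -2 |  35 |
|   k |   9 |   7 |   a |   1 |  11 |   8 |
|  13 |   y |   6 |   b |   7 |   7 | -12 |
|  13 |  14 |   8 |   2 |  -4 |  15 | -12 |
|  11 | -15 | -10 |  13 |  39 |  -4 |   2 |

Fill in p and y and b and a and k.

Row 3 has -3 + 0 − 3 + 0 − 2 + 35 = 27; the blank must be 36 − 27 = 9.
Column 1 has -2 + 2 − 3 + 13 + 13 + 11 = 34; the blank must be 36 − 34 = 2.
Row 4 has 2 + 9 + 7 + 1 + 11 + 8 = 38; the blank must be 36 − 38 = -2.
Column 4 has 9 + 4 − 3 − 2 + 2 + 13 = 23; the blank must be 36 − 23 = 13.
Row 5 has 13 + 6 + 13 + 7 + 7 − 12 = 34; the blank must be 36 − 34 = 2.

p = 9, y = 2, b = 13, a = -2, k = 2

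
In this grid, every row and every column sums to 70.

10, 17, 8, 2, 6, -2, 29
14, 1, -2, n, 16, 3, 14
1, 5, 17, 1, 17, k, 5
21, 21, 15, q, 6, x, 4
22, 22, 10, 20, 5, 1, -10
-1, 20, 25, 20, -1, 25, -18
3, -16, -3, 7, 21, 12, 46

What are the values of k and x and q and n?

k = 24, x = 7, q = -4, n = 24

Row 3: 1 + 5 + 17 + 1 + 17 + 5 = 46, so its missing entry is 70 − 46 = 24.
Row 2: 14 + 1 − 2 + 16 + 3 + 14 = 46, so its missing entry is 70 − 46 = 24.
Column 4: 2 + 24 + 1 + 20 + 20 + 7 = 74, so its missing entry is 70 − 74 = -4.
Row 4: 21 + 21 + 15 − 4 + 6 + 4 = 63, so its missing entry is 70 − 63 = 7.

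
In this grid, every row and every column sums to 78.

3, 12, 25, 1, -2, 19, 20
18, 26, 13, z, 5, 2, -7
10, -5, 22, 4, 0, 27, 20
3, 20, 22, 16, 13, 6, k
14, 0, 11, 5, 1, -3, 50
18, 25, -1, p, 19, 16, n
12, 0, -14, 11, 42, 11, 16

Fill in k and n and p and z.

k = -2, n = -19, p = 20, z = 21

Row 2 has 18 + 26 + 13 + 5 + 2 − 7 = 57; the blank must be 78 − 57 = 21.
Column 4 has 1 + 21 + 4 + 16 + 5 + 11 = 58; the blank must be 78 − 58 = 20.
Row 6 has 18 + 25 − 1 + 20 + 19 + 16 = 97; the blank must be 78 − 97 = -19.
Row 4 has 3 + 20 + 22 + 16 + 13 + 6 = 80; the blank must be 78 − 80 = -2.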